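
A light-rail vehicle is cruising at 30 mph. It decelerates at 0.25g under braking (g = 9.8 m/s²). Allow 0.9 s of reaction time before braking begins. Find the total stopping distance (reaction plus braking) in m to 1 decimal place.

30 mph × 0.44704 = 13.4112 m/s.
a = 0.25 × 9.8 = 2.450 m/s².
Reaction distance = v·t_r = 13.4112 × 0.9 = 12.070 m.
Braking distance = v²/(2a) = 13.4112² / (2 × 2.450) = 179.860 / 4.900 = 36.706 m.
Total = 12.070 + 36.706 = 48.776 m.

Total stopping distance ≈ 48.8 m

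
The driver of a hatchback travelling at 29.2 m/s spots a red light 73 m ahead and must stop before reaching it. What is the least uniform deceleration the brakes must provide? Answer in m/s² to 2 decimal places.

v² = 2a·d ⇒ a = v²/(2d) = 29.2000² / (2 × 73.000) = 852.640 / 146.000 = 5.8400 m/s².

Required deceleration ≈ 5.84 m/s²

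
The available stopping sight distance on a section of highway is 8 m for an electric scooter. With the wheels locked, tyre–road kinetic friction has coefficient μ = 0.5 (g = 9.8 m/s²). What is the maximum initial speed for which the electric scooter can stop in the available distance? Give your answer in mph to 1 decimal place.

a = μg = 0.5 × 9.8 = 4.900 m/s².
v²/(2a) = d ⇒ v = √(2 × 4.900 × 8) = √78.40 = 8.8544 m/s.
8.8544 m/s ÷ 0.44704 = 19.807 mph.

Maximum speed ≈ 19.8 mph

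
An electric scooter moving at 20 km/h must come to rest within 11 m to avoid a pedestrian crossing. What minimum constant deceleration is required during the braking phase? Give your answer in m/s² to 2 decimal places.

20 km/h ÷ 3.6 = 5.5556 m/s.
v² = 2a·d ⇒ a = v²/(2d) = 5.5556² / (2 × 11.000) = 30.865 / 22.000 = 1.4030 m/s².

Required deceleration ≈ 1.40 m/s²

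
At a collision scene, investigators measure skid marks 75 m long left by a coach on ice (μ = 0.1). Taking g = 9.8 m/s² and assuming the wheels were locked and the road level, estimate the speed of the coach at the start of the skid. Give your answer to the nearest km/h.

Initial speed ≈ 44 km/h

Deceleration a = μg = 0.1 × 9.8 = 0.980 m/s².
v = √(2a·d) = √(2 × 0.980 × 75) = √147.000 = 12.1244 m/s.
= 12.1244 × 3.6 = 43.648 km/h.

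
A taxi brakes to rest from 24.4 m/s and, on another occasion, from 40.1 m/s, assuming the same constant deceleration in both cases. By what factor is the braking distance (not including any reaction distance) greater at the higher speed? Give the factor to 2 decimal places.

Braking distance d = v²/(2a), so with a fixed, d ∝ v².
Factor = (40.1/24.4)² = 1.6434² = 2.7008.

Factor ≈ 2.70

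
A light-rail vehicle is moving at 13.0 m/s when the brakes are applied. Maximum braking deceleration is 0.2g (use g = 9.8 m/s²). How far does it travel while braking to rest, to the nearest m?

Braking distance ≈ 43 m

a = 0.2 × 9.8 = 1.960 m/s².
Braking distance = v²/(2a) = 13.0000² / (2 × 1.960) = 169.000 / 3.920 = 43.112 m.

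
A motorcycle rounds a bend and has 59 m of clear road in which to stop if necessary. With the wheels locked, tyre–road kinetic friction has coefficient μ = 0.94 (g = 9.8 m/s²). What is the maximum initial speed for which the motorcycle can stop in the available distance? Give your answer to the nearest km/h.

a = μg = 0.94 × 9.8 = 9.212 m/s².
v²/(2a) = d ⇒ v = √(2 × 9.212 × 59) = √1087.02 = 32.9700 m/s.
32.9700 m/s × 3.6 = 118.692 km/h.

Maximum speed ≈ 119 km/h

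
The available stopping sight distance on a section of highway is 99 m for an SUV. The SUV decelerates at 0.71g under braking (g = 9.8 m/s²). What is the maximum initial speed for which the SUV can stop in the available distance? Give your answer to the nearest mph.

Maximum speed ≈ 83 mph

a = 0.71 × 9.8 = 6.958 m/s².
v²/(2a) = d ⇒ v = √(2 × 6.958 × 99) = √1377.68 = 37.1171 m/s.
37.1171 m/s ÷ 0.44704 = 83.029 mph.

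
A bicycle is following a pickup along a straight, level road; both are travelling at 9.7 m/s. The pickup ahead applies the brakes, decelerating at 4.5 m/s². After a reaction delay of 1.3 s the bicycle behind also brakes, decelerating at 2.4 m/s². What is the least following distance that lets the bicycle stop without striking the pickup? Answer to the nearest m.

Minimum gap ≈ 22 m

Leader travels v²/(2a_L) = 94.090 / 9.000 = 10.454 m before stopping.
Follower covers v·t_r = 9.7000 × 1.3 = 12.610 m while reacting, then v²/(2a_F) = 94.090 / 4.800 = 19.602 m while braking, for a total of 12.610 + 19.602 = 32.212 m.
Since a_F ≤ a_L and the follower starts braking later, the follower is never slower than the leader, so the closest approach is when both have stopped.
Minimum gap = 32.212 − 10.454 = 21.758 m.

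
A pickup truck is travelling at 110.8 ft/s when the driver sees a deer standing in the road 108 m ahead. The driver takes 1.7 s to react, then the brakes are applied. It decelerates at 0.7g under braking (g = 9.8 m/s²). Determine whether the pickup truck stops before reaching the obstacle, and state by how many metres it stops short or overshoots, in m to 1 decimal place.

110.8 ft/s × 0.3048 = 33.7718 m/s.
a = 0.7 × 9.8 = 6.860 m/s².
Reaction distance = 33.7718 × 1.7 = 57.412 m.
Braking distance = v²/(2a) = 1140.534 / 13.720 = 83.129 m.
Total stopping distance = 57.412 + 83.129 = 140.541 m, vs 108 m available — it cannot stop in time and overshoots by 140.541 − 108 = 32.541 m.

No — it overshoots by 32.5 m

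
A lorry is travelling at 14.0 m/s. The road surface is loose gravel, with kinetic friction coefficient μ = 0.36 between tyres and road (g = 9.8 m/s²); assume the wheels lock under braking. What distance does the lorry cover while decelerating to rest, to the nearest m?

Braking distance ≈ 28 m

a = μg = 0.36 × 9.8 = 3.528 m/s².
Braking distance = v²/(2a) = 14.0000² / (2 × 3.528) = 196.000 / 7.056 = 27.778 m.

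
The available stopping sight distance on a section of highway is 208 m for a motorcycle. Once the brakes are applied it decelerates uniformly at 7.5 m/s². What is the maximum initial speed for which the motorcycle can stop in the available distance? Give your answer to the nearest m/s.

v²/(2a) = d ⇒ v = √(2 × 7.500 × 208) = √3120.00 = 55.8570 m/s.

Maximum speed ≈ 56 m/s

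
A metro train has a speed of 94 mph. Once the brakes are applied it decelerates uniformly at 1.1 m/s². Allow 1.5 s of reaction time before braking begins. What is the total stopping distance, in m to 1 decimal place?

94 mph × 0.44704 = 42.0218 m/s.
Reaction distance = v·t_r = 42.0218 × 1.5 = 63.033 m.
Braking distance = v²/(2a) = 42.0218² / (2 × 1.100) = 1765.832 / 2.200 = 802.651 m.
Total = 63.033 + 802.651 = 865.684 m.

Total stopping distance ≈ 865.7 m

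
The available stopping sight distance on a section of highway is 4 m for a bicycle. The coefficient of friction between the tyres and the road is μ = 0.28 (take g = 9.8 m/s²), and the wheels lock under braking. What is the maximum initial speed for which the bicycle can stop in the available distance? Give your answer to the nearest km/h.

Maximum speed ≈ 17 km/h

a = μg = 0.28 × 9.8 = 2.744 m/s².
v²/(2a) = d ⇒ v = √(2 × 2.744 × 4) = √21.95 = 4.6851 m/s.
4.6851 m/s × 3.6 = 16.866 km/h.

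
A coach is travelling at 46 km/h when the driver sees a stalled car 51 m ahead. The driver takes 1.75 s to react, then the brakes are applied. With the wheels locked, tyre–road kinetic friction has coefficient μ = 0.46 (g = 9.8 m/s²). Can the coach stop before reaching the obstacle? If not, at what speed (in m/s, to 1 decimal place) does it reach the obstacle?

46 km/h ÷ 3.6 = 12.7778 m/s.
a = μg = 0.46 × 9.8 = 4.508 m/s².
Reaction distance = 12.7778 × 1.75 = 22.361 m.
Braking distance = v²/(2a) = 163.272 / 9.016 = 18.109 m.
Total stopping distance = 22.361 + 18.109 = 40.470 m, vs 51 m available — it stops with 51 − 40.470 = 10.530 m to spare.

Yes — it stops about 10.5 m short of the obstacle, so it never reaches it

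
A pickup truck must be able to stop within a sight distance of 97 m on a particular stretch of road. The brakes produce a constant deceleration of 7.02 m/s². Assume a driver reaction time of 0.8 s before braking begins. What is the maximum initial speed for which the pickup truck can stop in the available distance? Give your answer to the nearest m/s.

Stopping distance: v·t_r + v²/(2a) = 97 with t_r = 0.8 s and a = 7.020 m/s².
So v² + 11.232 v − 1361.88 = 0.
Positive root: v = −a·t_r + √((a·t_r)² + 2a·d) = −5.616 + √(31.539 + 1361.88) = 31.7125 m/s.

Maximum speed ≈ 32 m/s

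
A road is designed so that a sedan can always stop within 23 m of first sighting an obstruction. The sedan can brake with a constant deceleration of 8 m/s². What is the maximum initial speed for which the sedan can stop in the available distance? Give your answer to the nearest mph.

Maximum speed ≈ 43 mph

v²/(2a) = d ⇒ v = √(2 × 8.000 × 23) = √368.00 = 19.1833 m/s.
19.1833 m/s ÷ 0.44704 = 42.912 mph.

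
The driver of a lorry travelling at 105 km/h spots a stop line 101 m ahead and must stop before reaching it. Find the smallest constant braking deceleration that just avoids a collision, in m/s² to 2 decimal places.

Required deceleration ≈ 4.21 m/s²

105 km/h ÷ 3.6 = 29.1667 m/s.
v² = 2a·d ⇒ a = v²/(2d) = 29.1667² / (2 × 101.000) = 850.696 / 202.000 = 4.2114 m/s².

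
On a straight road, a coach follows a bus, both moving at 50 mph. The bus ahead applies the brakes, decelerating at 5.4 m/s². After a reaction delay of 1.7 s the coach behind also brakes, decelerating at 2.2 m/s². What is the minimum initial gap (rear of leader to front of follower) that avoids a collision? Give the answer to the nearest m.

50 mph × 0.44704 = 22.3520 m/s.
Leader travels v²/(2a_L) = 499.612 / 10.800 = 46.260 m before stopping.
Follower covers v·t_r = 22.3520 × 1.7 = 37.998 m while reacting, then v²/(2a_F) = 499.612 / 4.400 = 113.548 m while braking, for a total of 37.998 + 113.548 = 151.546 m.
Since a_F ≤ a_L and the follower starts braking later, the follower is never slower than the leader, so the closest approach is when both have stopped.
Minimum gap = 151.546 − 46.260 = 105.286 m.

Minimum gap ≈ 105 m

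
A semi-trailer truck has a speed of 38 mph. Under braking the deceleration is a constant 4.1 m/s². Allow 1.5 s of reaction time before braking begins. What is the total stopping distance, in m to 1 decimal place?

38 mph × 0.44704 = 16.9875 m/s.
Reaction distance = v·t_r = 16.9875 × 1.5 = 25.481 m.
Braking distance = v²/(2a) = 16.9875² / (2 × 4.100) = 288.575 / 8.200 = 35.192 m.
Total = 25.481 + 35.192 = 60.673 m.

Total stopping distance ≈ 60.7 m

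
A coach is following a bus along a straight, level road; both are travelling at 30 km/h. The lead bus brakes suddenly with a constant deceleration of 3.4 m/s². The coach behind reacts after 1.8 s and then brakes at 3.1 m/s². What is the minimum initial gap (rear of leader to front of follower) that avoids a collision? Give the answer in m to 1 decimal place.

Minimum gap ≈ 16.0 m

30 km/h ÷ 3.6 = 8.3333 m/s.
Leader travels v²/(2a_L) = 69.444 / 6.800 = 10.212 m before stopping.
Follower covers v·t_r = 8.3333 × 1.8 = 15.000 m while reacting, then v²/(2a_F) = 69.444 / 6.200 = 11.201 m while braking, for a total of 15.000 + 11.201 = 26.201 m.
Since a_F ≤ a_L and the follower starts braking later, the follower is never slower than the leader, so the closest approach is when both have stopped.
Minimum gap = 26.201 − 10.212 = 15.989 m.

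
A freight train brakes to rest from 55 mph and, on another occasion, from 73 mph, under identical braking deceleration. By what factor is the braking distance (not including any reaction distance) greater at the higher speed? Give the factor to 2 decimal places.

Factor ≈ 1.76

Braking distance d = v²/(2a), so with a fixed, d ∝ v².
Factor = (73/55)² = 1.3273² = 1.7617.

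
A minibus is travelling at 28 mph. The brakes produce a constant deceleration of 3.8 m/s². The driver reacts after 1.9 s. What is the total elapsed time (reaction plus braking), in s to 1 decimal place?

28 mph × 0.44704 = 12.5171 m/s.
Braking time = v/a = 12.5171 / 3.800 = 3.294 s.
Total = 1.9 + 3.294 = 5.194 s.

Total time ≈ 5.2 s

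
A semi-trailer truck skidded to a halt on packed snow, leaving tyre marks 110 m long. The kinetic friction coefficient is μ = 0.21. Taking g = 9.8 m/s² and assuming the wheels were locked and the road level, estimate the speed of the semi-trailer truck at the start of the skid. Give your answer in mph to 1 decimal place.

Deceleration a = μg = 0.21 × 9.8 = 2.058 m/s².
v = √(2a·d) = √(2 × 2.058 × 110) = √452.760 = 21.2782 m/s.
= 21.2782 ÷ 0.44704 = 47.598 mph.

Initial speed ≈ 47.6 mph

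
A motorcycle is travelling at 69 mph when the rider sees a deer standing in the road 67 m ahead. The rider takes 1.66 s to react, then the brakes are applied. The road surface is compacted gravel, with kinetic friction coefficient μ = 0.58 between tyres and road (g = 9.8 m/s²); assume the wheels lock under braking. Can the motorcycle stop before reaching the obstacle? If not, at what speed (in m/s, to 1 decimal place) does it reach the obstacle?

No — it strikes the obstacle at 27.8 m/s

69 mph × 0.44704 = 30.8458 m/s.
a = μg = 0.58 × 9.8 = 5.684 m/s².
Reaction distance = 30.8458 × 1.66 = 51.204 m.
Braking distance needed to stop: v²/(2a) = 951.463 / 11.368 = 83.697 m, so total needed = 51.204 + 83.697 = 134.901 m > 67 m — it cannot stop.
Distance remaining when braking begins: 67 − 51.204 = 15.796 m.
v² = v₀² − 2a·d = 951.463 − 2 × 5.684 × 15.796 = 771.894 m²/s².
v = √771.894 = 27.783 m/s.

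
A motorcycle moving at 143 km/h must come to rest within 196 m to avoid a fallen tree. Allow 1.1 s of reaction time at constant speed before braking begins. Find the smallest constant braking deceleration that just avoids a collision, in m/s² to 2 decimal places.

143 km/h ÷ 3.6 = 39.7222 m/s.
Distance covered during reaction = 39.7222 × 1.1 = 43.694 m.
Distance available for braking: 196 − 43.694 = 152.306 m.
v² = 2a·d ⇒ a = v²/(2d) = 39.7222² / (2 × 152.306) = 1577.853 / 304.612 = 5.1799 m/s².

Required deceleration ≈ 5.18 m/s²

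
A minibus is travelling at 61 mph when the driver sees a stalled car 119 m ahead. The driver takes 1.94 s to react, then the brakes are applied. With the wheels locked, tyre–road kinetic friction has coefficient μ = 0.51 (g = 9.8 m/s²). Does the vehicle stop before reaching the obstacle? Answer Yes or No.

61 mph × 0.44704 = 27.2694 m/s.
a = μg = 0.51 × 9.8 = 4.998 m/s².
Reaction distance = 27.2694 × 1.94 = 52.903 m.
Braking distance = v²/(2a) = 743.620 / 9.996 = 74.392 m.
Total stopping distance = 52.903 + 74.392 = 127.295 m, vs 119 m available — it cannot stop in time and overshoots by 127.295 − 119 = 8.295 m.

No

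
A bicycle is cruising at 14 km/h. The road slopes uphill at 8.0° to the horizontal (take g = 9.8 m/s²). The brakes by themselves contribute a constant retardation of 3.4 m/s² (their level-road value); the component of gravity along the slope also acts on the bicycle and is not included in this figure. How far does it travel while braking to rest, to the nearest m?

14 km/h ÷ 3.6 = 3.8889 m/s.
Gravity along the uphill slope adds to the braking deceleration: a_eff = 3.400 + 9.8·sin 8.0° = 3.400 + 1.364 = 4.764 m/s².
Braking distance = v²/(2a) = 3.8889² / (2 × 4.764) = 15.124 / 9.528 = 1.587 m.

Braking distance ≈ 2 m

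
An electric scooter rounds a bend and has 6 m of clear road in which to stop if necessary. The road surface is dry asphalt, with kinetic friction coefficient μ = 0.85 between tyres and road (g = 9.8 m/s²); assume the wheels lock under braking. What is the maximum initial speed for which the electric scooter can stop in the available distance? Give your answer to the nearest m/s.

a = μg = 0.85 × 9.8 = 8.330 m/s².
v²/(2a) = d ⇒ v = √(2 × 8.330 × 6) = √99.96 = 9.9980 m/s.

Maximum speed ≈ 10 m/s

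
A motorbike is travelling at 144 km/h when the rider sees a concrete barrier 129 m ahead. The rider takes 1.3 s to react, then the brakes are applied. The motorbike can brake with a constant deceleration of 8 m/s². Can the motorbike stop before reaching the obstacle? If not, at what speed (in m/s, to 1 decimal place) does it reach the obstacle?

No — it strikes the obstacle at 19.2 m/s

144 km/h ÷ 3.6 = 40.0000 m/s.
Reaction distance = 40.0000 × 1.3 = 52.000 m.
Braking distance needed to stop: v²/(2a) = 1600.000 / 16.000 = 100.000 m, so total needed = 52.000 + 100.000 = 152.000 m > 129 m — it cannot stop.
Distance remaining when braking begins: 129 − 52.000 = 77.000 m.
v² = v₀² − 2a·d = 1600.000 − 2 × 8.000 × 77.000 = 368.000 m²/s².
v = √368.000 = 19.183 m/s.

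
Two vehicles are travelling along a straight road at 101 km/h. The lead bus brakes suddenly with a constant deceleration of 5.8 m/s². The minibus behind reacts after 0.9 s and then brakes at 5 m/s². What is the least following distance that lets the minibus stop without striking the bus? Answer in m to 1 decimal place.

Minimum gap ≈ 36.1 m

101 km/h ÷ 3.6 = 28.0556 m/s.
Leader travels v²/(2a_L) = 787.117 / 11.600 = 67.855 m before stopping.
Follower covers v·t_r = 28.0556 × 0.9 = 25.250 m while reacting, then v²/(2a_F) = 787.117 / 10.000 = 78.712 m while braking, for a total of 25.250 + 78.712 = 103.962 m.
Since a_F ≤ a_L and the follower starts braking later, the follower is never slower than the leader, so the closest approach is when both have stopped.
Minimum gap = 103.962 − 67.855 = 36.107 m.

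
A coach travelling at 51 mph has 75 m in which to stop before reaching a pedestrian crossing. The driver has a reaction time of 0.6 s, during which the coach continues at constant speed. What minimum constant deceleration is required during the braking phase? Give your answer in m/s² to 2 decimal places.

Required deceleration ≈ 4.24 m/s²

51 mph × 0.44704 = 22.7990 m/s.
Distance covered during reaction = 22.7990 × 0.6 = 13.679 m.
Distance available for braking: 75 − 13.679 = 61.321 m.
v² = 2a·d ⇒ a = v²/(2d) = 22.7990² / (2 × 61.321) = 519.794 / 122.642 = 4.2383 m/s².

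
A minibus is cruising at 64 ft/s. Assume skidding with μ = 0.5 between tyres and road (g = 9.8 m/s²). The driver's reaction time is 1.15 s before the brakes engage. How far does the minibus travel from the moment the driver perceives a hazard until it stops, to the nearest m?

64 ft/s × 0.3048 = 19.5072 m/s.
a = μg = 0.5 × 9.8 = 4.900 m/s².
Reaction distance = v·t_r = 19.5072 × 1.15 = 22.433 m.
Braking distance = v²/(2a) = 19.5072² / (2 × 4.900) = 380.531 / 9.800 = 38.830 m.
Total = 22.433 + 38.830 = 61.263 m.

Total stopping distance ≈ 61 m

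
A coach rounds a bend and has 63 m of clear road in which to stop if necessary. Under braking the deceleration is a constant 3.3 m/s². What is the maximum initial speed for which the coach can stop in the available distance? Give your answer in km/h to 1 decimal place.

Maximum speed ≈ 73.4 km/h

v²/(2a) = d ⇒ v = √(2 × 3.300 × 63) = √415.80 = 20.3912 m/s.
20.3912 m/s × 3.6 = 73.408 km/h.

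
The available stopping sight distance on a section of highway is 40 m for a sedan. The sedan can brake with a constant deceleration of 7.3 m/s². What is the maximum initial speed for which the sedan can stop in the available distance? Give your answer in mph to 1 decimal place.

Maximum speed ≈ 54.1 mph

v²/(2a) = d ⇒ v = √(2 × 7.300 × 40) = √584.00 = 24.1661 m/s.
24.1661 m/s ÷ 0.44704 = 54.058 mph.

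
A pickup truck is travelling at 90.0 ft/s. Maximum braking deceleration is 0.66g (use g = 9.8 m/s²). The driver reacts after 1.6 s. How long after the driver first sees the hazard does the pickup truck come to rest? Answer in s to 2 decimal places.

90 ft/s × 0.3048 = 27.4320 m/s.
a = 0.66 × 9.8 = 6.468 m/s².
Braking time = v/a = 27.4320 / 6.468 = 4.241 s.
Total = 1.6 + 4.241 = 5.841 s.

Total time ≈ 5.84 s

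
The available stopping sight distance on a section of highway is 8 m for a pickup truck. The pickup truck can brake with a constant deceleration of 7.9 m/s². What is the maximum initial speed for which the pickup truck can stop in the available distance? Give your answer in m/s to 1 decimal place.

v²/(2a) = d ⇒ v = √(2 × 7.900 × 8) = √126.40 = 11.2428 m/s.

Maximum speed ≈ 11.2 m/s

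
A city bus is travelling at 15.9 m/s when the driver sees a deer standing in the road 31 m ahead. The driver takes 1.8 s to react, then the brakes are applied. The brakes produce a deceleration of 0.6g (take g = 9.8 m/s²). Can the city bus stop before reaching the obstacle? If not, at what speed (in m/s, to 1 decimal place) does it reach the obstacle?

a = 0.6 × 9.8 = 5.880 m/s².
Reaction distance = 15.9000 × 1.8 = 28.620 m.
Braking distance needed to stop: v²/(2a) = 252.810 / 11.760 = 21.497 m, so total needed = 28.620 + 21.497 = 50.117 m > 31 m — it cannot stop.
Distance remaining when braking begins: 31 − 28.620 = 2.380 m.
v² = v₀² − 2a·d = 252.810 − 2 × 5.880 × 2.380 = 224.821 m²/s².
v = √224.821 = 14.994 m/s.

No — it strikes the obstacle at 15.0 m/s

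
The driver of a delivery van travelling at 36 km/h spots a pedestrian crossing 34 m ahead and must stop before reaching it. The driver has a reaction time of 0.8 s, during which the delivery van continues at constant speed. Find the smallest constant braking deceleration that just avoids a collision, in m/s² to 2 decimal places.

Required deceleration ≈ 1.92 m/s²

36 km/h ÷ 3.6 = 10.0000 m/s.
Distance covered during reaction = 10.0000 × 0.8 = 8.000 m.
Distance available for braking: 34 − 8.000 = 26.000 m.
v² = 2a·d ⇒ a = v²/(2d) = 10.0000² / (2 × 26.000) = 100.000 / 52.000 = 1.9231 m/s².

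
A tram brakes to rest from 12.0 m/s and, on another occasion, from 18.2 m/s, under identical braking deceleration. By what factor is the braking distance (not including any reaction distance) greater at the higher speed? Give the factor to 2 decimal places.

Factor ≈ 2.30

Braking distance d = v²/(2a), so with a fixed, d ∝ v².
Factor = (18.2/12.0)² = 1.5167² = 2.3004.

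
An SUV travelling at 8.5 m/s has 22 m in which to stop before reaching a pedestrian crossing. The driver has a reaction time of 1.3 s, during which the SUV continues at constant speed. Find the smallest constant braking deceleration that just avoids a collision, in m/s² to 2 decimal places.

Required deceleration ≈ 3.30 m/s²

Distance covered during reaction = 8.5000 × 1.3 = 11.050 m.
Distance available for braking: 22 − 11.050 = 10.950 m.
v² = 2a·d ⇒ a = v²/(2d) = 8.5000² / (2 × 10.950) = 72.250 / 21.900 = 3.2991 m/s².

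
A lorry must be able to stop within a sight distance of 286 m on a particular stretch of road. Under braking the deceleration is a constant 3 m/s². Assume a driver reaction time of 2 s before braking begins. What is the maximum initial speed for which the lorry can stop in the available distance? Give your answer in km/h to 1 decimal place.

Stopping distance: v·t_r + v²/(2a) = 286 with t_r = 2 s and a = 3.000 m/s².
So v² + 12.000 v − 1716.00 = 0.
Positive root: v = −a·t_r + √((a·t_r)² + 2a·d) = −6.000 + √(36.000 + 1716.00) = 35.8569 m/s.
35.8569 m/s × 3.6 = 129.085 km/h.

Maximum speed ≈ 129.1 km/h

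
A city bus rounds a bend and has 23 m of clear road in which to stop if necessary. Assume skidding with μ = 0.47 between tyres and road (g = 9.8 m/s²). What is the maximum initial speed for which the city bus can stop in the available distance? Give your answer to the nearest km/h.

a = μg = 0.47 × 9.8 = 4.606 m/s².
v²/(2a) = d ⇒ v = √(2 × 4.606 × 23) = √211.88 = 14.5561 m/s.
14.5561 m/s × 3.6 = 52.402 km/h.

Maximum speed ≈ 52 km/h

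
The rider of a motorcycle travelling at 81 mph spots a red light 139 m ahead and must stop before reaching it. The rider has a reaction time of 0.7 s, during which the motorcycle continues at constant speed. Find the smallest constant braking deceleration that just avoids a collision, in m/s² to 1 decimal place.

81 mph × 0.44704 = 36.2102 m/s.
Distance covered during reaction = 36.2102 × 0.7 = 25.347 m.
Distance available for braking: 139 − 25.347 = 113.653 m.
v² = 2a·d ⇒ a = v²/(2d) = 36.2102² / (2 × 113.653) = 1311.179 / 227.306 = 5.7683 m/s².

Required deceleration ≈ 5.8 m/s²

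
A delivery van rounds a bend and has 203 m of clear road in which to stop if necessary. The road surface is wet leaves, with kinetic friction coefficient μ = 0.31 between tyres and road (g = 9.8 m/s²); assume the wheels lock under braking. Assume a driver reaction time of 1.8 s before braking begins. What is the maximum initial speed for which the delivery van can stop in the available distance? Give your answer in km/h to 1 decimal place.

Maximum speed ≈ 108.3 km/h

a = μg = 0.31 × 9.8 = 3.038 m/s².
Stopping distance: v·t_r + v²/(2a) = 203 with t_r = 1.8 s and a = 3.038 m/s².
So v² + 10.937 v − 1233.43 = 0.
Positive root: v = −a·t_r + √((a·t_r)² + 2a·d) = −5.468 + √(29.899 + 1233.43) = 30.0753 m/s.
30.0753 m/s × 3.6 = 108.271 km/h.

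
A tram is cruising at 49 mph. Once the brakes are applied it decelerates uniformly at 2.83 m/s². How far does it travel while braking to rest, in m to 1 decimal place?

Braking distance ≈ 84.8 m

49 mph × 0.44704 = 21.9050 m/s.
Braking distance = v²/(2a) = 21.9050² / (2 × 2.830) = 479.829 / 5.660 = 84.775 m.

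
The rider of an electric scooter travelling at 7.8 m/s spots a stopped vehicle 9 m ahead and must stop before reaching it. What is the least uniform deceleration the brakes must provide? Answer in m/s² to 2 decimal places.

Required deceleration ≈ 3.38 m/s²

v² = 2a·d ⇒ a = v²/(2d) = 7.8000² / (2 × 9.000) = 60.840 / 18.000 = 3.3800 m/s².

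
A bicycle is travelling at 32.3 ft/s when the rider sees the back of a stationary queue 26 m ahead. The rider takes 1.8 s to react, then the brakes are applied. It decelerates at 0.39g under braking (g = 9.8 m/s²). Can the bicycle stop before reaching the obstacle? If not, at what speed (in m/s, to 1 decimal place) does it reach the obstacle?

No — it strikes the obstacle at 5.8 m/s

32.3 ft/s × 0.3048 = 9.8450 m/s.
a = 0.39 × 9.8 = 3.822 m/s².
Reaction distance = 9.8450 × 1.8 = 17.721 m.
Braking distance needed to stop: v²/(2a) = 96.924 / 7.644 = 12.680 m, so total needed = 17.721 + 12.680 = 30.401 m > 26 m — it cannot stop.
Distance remaining when braking begins: 26 − 17.721 = 8.279 m.
v² = v₀² − 2a·d = 96.924 − 2 × 3.822 × 8.279 = 33.639 m²/s².
v = √33.639 = 5.800 m/s.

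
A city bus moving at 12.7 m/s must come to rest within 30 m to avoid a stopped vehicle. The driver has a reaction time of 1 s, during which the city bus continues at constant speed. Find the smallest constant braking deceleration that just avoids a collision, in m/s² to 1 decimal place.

Required deceleration ≈ 4.7 m/s²

Distance covered during reaction = 12.7000 × 1 = 12.700 m.
Distance available for braking: 30 − 12.700 = 17.300 m.
v² = 2a·d ⇒ a = v²/(2d) = 12.7000² / (2 × 17.300) = 161.290 / 34.600 = 4.6616 m/s².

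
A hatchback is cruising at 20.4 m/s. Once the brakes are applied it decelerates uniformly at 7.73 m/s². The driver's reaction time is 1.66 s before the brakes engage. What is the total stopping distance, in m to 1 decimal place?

Reaction distance = v·t_r = 20.4000 × 1.66 = 33.864 m.
Braking distance = v²/(2a) = 20.4000² / (2 × 7.730) = 416.160 / 15.460 = 26.918 m.
Total = 33.864 + 26.918 = 60.782 m.

Total stopping distance ≈ 60.8 m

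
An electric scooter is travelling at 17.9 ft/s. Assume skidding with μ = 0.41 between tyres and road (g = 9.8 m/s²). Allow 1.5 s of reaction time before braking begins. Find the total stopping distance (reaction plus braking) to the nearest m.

Total stopping distance ≈ 12 m

17.9 ft/s × 0.3048 = 5.4559 m/s.
a = μg = 0.41 × 9.8 = 4.018 m/s².
Reaction distance = v·t_r = 5.4559 × 1.5 = 8.184 m.
Braking distance = v²/(2a) = 5.4559² / (2 × 4.018) = 29.767 / 8.036 = 3.704 m.
Total = 8.184 + 3.704 = 11.888 m.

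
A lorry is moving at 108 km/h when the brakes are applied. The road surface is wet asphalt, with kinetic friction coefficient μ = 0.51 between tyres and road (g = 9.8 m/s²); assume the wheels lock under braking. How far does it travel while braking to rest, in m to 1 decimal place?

Braking distance ≈ 90.0 m

108 km/h ÷ 3.6 = 30.0000 m/s.
a = μg = 0.51 × 9.8 = 4.998 m/s².
Braking distance = v²/(2a) = 30.0000² / (2 × 4.998) = 900.000 / 9.996 = 90.036 m.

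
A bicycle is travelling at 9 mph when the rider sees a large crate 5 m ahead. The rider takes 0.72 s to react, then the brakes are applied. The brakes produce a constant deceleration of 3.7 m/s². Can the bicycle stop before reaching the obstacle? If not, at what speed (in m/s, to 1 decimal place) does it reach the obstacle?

No — it strikes the obstacle at 0.8 m/s

9 mph × 0.44704 = 4.0234 m/s.
Reaction distance = 4.0234 × 0.72 = 2.897 m.
Braking distance needed to stop: v²/(2a) = 16.188 / 7.400 = 2.188 m, so total needed = 2.897 + 2.188 = 5.085 m > 5 m — it cannot stop.
Distance remaining when braking begins: 5 − 2.897 = 2.103 m.
v² = v₀² − 2a·d = 16.188 − 2 × 3.700 × 2.103 = 0.626 m²/s².
v = √0.626 = 0.791 m/s.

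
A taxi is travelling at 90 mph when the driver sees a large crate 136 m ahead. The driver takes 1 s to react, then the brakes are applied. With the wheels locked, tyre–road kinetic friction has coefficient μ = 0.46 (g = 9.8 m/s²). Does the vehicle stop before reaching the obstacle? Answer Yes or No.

90 mph × 0.44704 = 40.2336 m/s.
a = μg = 0.46 × 9.8 = 4.508 m/s².
Reaction distance = 40.2336 × 1 = 40.234 m.
Braking distance = v²/(2a) = 1618.743 / 9.016 = 179.541 m.
Total stopping distance = 40.234 + 179.541 = 219.775 m, vs 136 m available — it cannot stop in time and overshoots by 219.775 − 136 = 83.775 m.

No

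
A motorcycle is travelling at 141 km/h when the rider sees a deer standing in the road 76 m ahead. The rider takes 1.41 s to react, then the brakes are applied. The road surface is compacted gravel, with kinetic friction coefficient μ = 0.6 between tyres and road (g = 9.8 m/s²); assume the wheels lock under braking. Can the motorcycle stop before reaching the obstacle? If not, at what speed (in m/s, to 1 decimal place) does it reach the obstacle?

141 km/h ÷ 3.6 = 39.1667 m/s.
a = μg = 0.6 × 9.8 = 5.880 m/s².
Reaction distance = 39.1667 × 1.41 = 55.225 m.
Braking distance needed to stop: v²/(2a) = 1534.030 / 11.760 = 130.445 m, so total needed = 55.225 + 130.445 = 185.670 m > 76 m — it cannot stop.
Distance remaining when braking begins: 76 − 55.225 = 20.775 m.
v² = v₀² − 2a·d = 1534.030 − 2 × 5.880 × 20.775 = 1289.716 m²/s².
v = √1289.716 = 35.913 m/s.

No — it strikes the obstacle at 35.9 m/s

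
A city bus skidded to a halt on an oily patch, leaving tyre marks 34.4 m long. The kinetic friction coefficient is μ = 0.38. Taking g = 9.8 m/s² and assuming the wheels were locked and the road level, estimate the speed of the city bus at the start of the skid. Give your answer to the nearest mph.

Deceleration a = μg = 0.38 × 9.8 = 3.724 m/s².
v = √(2a·d) = √(2 × 3.724 × 34.4) = √256.211 = 16.0066 m/s.
= 16.0066 ÷ 0.44704 = 35.806 mph.

Initial speed ≈ 36 mph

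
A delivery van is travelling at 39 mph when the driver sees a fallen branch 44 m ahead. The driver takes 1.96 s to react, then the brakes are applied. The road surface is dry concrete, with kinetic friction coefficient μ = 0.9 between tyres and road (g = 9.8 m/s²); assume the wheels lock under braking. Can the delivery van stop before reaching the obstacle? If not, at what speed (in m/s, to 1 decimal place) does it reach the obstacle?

39 mph × 0.44704 = 17.4346 m/s.
a = μg = 0.9 × 9.8 = 8.820 m/s².
Reaction distance = 17.4346 × 1.96 = 34.172 m.
Braking distance needed to stop: v²/(2a) = 303.965 / 17.640 = 17.232 m, so total needed = 34.172 + 17.232 = 51.404 m > 44 m — it cannot stop.
Distance remaining when braking begins: 44 − 34.172 = 9.828 m.
v² = v₀² − 2a·d = 303.965 − 2 × 8.820 × 9.828 = 130.599 m²/s².
v = √130.599 = 11.428 m/s.

No — it strikes the obstacle at 11.4 m/s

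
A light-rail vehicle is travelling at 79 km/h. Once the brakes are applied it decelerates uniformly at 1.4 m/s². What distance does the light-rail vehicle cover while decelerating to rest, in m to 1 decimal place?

Braking distance ≈ 172.0 m

79 km/h ÷ 3.6 = 21.9444 m/s.
Braking distance = v²/(2a) = 21.9444² / (2 × 1.400) = 481.557 / 2.800 = 171.985 m.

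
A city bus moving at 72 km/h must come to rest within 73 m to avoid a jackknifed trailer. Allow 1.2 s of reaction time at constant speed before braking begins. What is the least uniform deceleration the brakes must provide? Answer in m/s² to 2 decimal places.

72 km/h ÷ 3.6 = 20.0000 m/s.
Distance covered during reaction = 20.0000 × 1.2 = 24.000 m.
Distance available for braking: 73 − 24.000 = 49.000 m.
v² = 2a·d ⇒ a = v²/(2d) = 20.0000² / (2 × 49.000) = 400.000 / 98.000 = 4.0816 m/s².

Required deceleration ≈ 4.08 m/s²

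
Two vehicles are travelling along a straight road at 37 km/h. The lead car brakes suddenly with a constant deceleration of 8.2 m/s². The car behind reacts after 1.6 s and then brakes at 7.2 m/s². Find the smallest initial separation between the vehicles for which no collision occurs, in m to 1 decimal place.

37 km/h ÷ 3.6 = 10.2778 m/s.
Leader travels v²/(2a_L) = 105.633 / 16.400 = 6.441 m before stopping.
Follower covers v·t_r = 10.2778 × 1.6 = 16.444 m while reacting, then v²/(2a_F) = 105.633 / 14.400 = 7.336 m while braking, for a total of 16.444 + 7.336 = 23.780 m.
Since a_F ≤ a_L and the follower starts braking later, the follower is never slower than the leader, so the closest approach is when both have stopped.
Minimum gap = 23.780 − 6.441 = 17.339 m.

Minimum gap ≈ 17.3 m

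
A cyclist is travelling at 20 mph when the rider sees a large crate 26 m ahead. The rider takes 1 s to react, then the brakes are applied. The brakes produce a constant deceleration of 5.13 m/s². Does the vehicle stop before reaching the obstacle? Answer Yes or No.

20 mph × 0.44704 = 8.9408 m/s.
Reaction distance = 8.9408 × 1 = 8.941 m.
Braking distance = v²/(2a) = 79.938 / 10.260 = 7.791 m.
Total stopping distance = 8.941 + 7.791 = 16.732 m, vs 26 m available — it stops with 26 − 16.732 = 9.268 m to spare.

Yes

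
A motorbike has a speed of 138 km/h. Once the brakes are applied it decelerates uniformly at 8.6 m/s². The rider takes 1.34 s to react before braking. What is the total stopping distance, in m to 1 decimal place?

138 km/h ÷ 3.6 = 38.3333 m/s.
Reaction distance = v·t_r = 38.3333 × 1.34 = 51.367 m.
Braking distance = v²/(2a) = 38.3333² / (2 × 8.600) = 1469.442 / 17.200 = 85.433 m.
Total = 51.367 + 85.433 = 136.800 m.

Total stopping distance ≈ 136.8 m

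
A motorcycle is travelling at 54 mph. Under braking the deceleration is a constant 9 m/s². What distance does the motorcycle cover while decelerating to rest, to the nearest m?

Braking distance ≈ 32 m

54 mph × 0.44704 = 24.1402 m/s.
Braking distance = v²/(2a) = 24.1402² / (2 × 9.000) = 582.749 / 18.000 = 32.375 m.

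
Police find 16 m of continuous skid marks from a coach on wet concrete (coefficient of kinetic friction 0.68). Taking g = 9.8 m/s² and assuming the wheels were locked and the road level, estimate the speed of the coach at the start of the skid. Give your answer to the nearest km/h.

Deceleration a = μg = 0.68 × 9.8 = 6.664 m/s².
v = √(2a·d) = √(2 × 6.664 × 16) = √213.248 = 14.6030 m/s.
= 14.6030 × 3.6 = 52.571 km/h.

Initial speed ≈ 53 km/h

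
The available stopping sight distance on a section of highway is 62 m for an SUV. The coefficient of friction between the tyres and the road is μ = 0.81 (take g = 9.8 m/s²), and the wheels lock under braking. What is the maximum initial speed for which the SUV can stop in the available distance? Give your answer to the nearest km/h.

a = μg = 0.81 × 9.8 = 7.938 m/s².
v²/(2a) = d ⇒ v = √(2 × 7.938 × 62) = √984.31 = 31.3737 m/s.
31.3737 m/s × 3.6 = 112.945 km/h.

Maximum speed ≈ 113 km/h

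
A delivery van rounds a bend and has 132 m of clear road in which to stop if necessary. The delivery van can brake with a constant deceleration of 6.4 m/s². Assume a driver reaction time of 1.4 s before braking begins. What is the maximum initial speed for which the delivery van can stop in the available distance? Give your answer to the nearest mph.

Maximum speed ≈ 74 mph

Stopping distance: v·t_r + v²/(2a) = 132 with t_r = 1.4 s and a = 6.400 m/s².
So v² + 17.920 v − 1689.60 = 0.
Positive root: v = −a·t_r + √((a·t_r)² + 2a·d) = −8.960 + √(80.282 + 1689.60) = 33.1100 m/s.
33.1100 m/s ÷ 0.44704 = 74.065 mph.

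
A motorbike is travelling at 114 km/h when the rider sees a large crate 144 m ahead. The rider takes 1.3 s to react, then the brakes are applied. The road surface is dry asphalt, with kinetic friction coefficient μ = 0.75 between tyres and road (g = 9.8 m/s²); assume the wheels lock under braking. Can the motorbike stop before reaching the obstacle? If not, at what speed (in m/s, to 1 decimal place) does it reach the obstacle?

Yes — it stops about 34.6 m short of the obstacle, so it never reaches it

114 km/h ÷ 3.6 = 31.6667 m/s.
a = μg = 0.75 × 9.8 = 7.350 m/s².
Reaction distance = 31.6667 × 1.3 = 41.167 m.
Braking distance = v²/(2a) = 1002.780 / 14.700 = 68.216 m.
Total stopping distance = 41.167 + 68.216 = 109.383 m, vs 144 m available — it stops with 144 − 109.383 = 34.617 m to spare.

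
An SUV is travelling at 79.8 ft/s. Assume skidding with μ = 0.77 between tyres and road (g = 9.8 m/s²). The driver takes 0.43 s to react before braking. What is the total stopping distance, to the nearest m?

Total stopping distance ≈ 50 m

79.8 ft/s × 0.3048 = 24.3230 m/s.
a = μg = 0.77 × 9.8 = 7.546 m/s².
Reaction distance = v·t_r = 24.3230 × 0.43 = 10.459 m.
Braking distance = v²/(2a) = 24.3230² / (2 × 7.546) = 591.608 / 15.092 = 39.200 m.
Total = 10.459 + 39.200 = 49.659 m.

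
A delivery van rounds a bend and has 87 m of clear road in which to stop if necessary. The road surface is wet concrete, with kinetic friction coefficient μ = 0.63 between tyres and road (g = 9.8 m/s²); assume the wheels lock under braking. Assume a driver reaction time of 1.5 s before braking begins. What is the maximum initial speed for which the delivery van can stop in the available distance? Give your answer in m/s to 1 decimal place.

a = μg = 0.63 × 9.8 = 6.174 m/s².
Stopping distance: v·t_r + v²/(2a) = 87 with t_r = 1.5 s and a = 6.174 m/s².
So v² + 18.522 v − 1074.28 = 0.
Positive root: v = −a·t_r + √((a·t_r)² + 2a·d) = −9.261 + √(85.766 + 1074.28) = 24.7984 m/s.

Maximum speed ≈ 24.8 m/s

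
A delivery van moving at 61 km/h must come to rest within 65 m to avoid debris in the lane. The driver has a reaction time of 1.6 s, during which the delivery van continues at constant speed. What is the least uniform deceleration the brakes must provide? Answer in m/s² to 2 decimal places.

61 km/h ÷ 3.6 = 16.9444 m/s.
Distance covered during reaction = 16.9444 × 1.6 = 27.111 m.
Distance available for braking: 65 − 27.111 = 37.889 m.
v² = 2a·d ⇒ a = v²/(2d) = 16.9444² / (2 × 37.889) = 287.113 / 75.778 = 3.7889 m/s².

Required deceleration ≈ 3.79 m/s²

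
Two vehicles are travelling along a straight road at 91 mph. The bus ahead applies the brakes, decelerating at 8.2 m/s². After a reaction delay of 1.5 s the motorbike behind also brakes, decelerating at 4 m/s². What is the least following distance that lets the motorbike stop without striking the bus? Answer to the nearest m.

91 mph × 0.44704 = 40.6806 m/s.
Leader travels v²/(2a_L) = 1654.911 / 16.400 = 100.909 m before stopping.
Follower covers v·t_r = 40.6806 × 1.5 = 61.021 m while reacting, then v²/(2a_F) = 1654.911 / 8.000 = 206.864 m while braking, for a total of 61.021 + 206.864 = 267.885 m.
Since a_F ≤ a_L and the follower starts braking later, the follower is never slower than the leader, so the closest approach is when both have stopped.
Minimum gap = 267.885 − 100.909 = 166.976 m.

Minimum gap ≈ 167 m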